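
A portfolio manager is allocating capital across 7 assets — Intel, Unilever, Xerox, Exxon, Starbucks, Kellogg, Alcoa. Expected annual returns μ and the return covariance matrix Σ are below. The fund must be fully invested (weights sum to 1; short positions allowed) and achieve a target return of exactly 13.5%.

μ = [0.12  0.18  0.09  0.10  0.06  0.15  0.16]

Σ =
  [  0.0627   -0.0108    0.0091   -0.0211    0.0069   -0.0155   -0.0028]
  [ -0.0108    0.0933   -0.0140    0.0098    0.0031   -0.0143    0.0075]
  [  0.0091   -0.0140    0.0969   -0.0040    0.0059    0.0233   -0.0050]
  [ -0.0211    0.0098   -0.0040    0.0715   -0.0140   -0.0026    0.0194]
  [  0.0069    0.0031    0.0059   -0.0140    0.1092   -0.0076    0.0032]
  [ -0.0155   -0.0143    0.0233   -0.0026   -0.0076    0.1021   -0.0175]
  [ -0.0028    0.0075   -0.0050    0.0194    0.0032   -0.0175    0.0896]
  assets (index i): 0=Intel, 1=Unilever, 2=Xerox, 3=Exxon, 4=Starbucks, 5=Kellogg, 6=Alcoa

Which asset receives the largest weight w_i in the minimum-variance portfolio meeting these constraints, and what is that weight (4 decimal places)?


Intel (0.2662)

u=Σ⁻¹μ = [3.5711  2.4550  0.4431  1.8638  0.6010  2.6565  1.8104]
v=Σ⁻¹𝟙 = [28.1249  14.3133  6.2482  20.6590  10.2236  17.6081  9.7911]
a=μᵀu=1.820885  b=𝟙ᵀu=13.400841  c=𝟙ᵀv=106.968317  D=ac−b²=15.194478
λ₁=(c·0.135−b)/D = (106.968317·0.135−13.400841)/15.194478 = 0.068438
λ₂=(a−b·0.135)/D = (1.820885−13.400841·0.135)/15.194478 = 0.000775
w* = 0.068438·u + 0.000775·v:
  w_0 = 0.068438·3.5711 + 0.000775·28.1249 = 0.2662  (Intel)
  w_1 = 0.068438·2.4550 + 0.000775·14.3133 = 0.1791  (Unilever)
  w_2 = 0.068438·0.4431 + 0.000775·6.2482 = 0.0352  (Xerox)
  w_3 = 0.068438·1.8638 + 0.000775·20.6590 = 0.1436  (Exxon)
  w_4 = 0.068438·0.6010 + 0.000775·10.2236 = 0.0490  (Starbucks)
  w_5 = 0.068438·2.6565 + 0.000775·17.6081 = 0.1954  (Kellogg)
  w_6 = 0.068438·1.8104 + 0.000775·9.7911 = 0.1315  (Alcoa)
Σw_i=1.0000  μᵀw=0.1350
σ²=wᵀΣw=λ₁·μ_p+λ₂ = 0.068438·0.135 + 0.000775 = 0.010014 ≈ 0.0100


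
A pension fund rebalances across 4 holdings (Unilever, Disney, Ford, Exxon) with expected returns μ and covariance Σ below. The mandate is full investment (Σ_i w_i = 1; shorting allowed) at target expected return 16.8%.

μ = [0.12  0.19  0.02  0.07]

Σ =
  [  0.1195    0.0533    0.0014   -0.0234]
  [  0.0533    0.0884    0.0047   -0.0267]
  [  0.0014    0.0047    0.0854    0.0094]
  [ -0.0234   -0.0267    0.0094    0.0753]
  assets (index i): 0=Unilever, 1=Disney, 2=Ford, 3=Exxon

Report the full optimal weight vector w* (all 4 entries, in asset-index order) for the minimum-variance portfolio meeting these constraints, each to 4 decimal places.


-0.0087  0.7497  -0.1695  0.4285

x=Σ⁻¹μ = [0.2223  2.6077  -0.1264  1.9391]
y=Σ⁻¹𝟙 = [6.2463  12.6983  8.8591  18.6180]
a=μᵀx=0.655347  b=𝟙ᵀx=4.642685  c=𝟙ᵀy=46.421724  D=ac−b²=8.867800
λ₁=(c·0.168−b)/D = (46.421724·0.168−4.642685)/8.867800 = 0.355913
λ₂=(a−b·0.168)/D = (0.655347−4.642685·0.168)/8.867800 = -0.014054
w* = 0.355913·x + -0.014054·y:
  w_0 = 0.355913·0.2223 + -0.014054·6.2463 = -0.0087  (Unilever)
  w_1 = 0.355913·2.6077 + -0.014054·12.6983 = 0.7497  (Disney)
  w_2 = 0.355913·-0.1264 + -0.014054·8.8591 = -0.1695  (Ford)
  w_3 = 0.355913·1.9391 + -0.014054·18.6180 = 0.4285  (Exxon)
Σw_i=1.0000  μᵀw=0.1680
σ²=wᵀΣw=λ₁·μ_p+λ₂ = 0.355913·0.168 + -0.014054 = 0.045740 ≈ 0.0457


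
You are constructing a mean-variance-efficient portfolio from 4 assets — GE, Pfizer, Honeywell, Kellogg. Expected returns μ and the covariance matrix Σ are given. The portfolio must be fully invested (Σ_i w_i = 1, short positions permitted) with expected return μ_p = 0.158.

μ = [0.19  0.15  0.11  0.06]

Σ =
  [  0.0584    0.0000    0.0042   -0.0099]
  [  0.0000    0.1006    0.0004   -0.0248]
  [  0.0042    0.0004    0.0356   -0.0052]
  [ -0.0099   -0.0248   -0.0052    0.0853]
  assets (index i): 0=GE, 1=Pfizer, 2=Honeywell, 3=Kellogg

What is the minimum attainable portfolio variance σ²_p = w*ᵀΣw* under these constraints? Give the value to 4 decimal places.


p=Σ⁻¹μ = [3.3527  1.9313  2.9404  1.8333]
q=Σ⁻¹𝟙 = [18.4346  14.7303  28.6551  19.8924]
a=μᵀp=1.360158  b=𝟙ᵀp=10.057738  c=𝟙ᵀq=81.712487  D=ac−b²=9.983816
λ₁=(c·0.158−b)/D = (81.712487·0.158−10.057738)/9.983816 = 0.285746
λ₂=(a−b·0.158)/D = (1.360158−10.057738·0.158)/9.983816 = -0.022934
w* = 0.285746·p + -0.022934·q:
  w_0 = 0.285746·3.3527 + -0.022934·18.4346 = 0.5353  (GE)
  w_1 = 0.285746·1.9313 + -0.022934·14.7303 = 0.2140  (Pfizer)
  w_2 = 0.285746·2.9404 + -0.022934·28.6551 = 0.1830  (Honeywell)
  w_3 = 0.285746·1.8333 + -0.022934·19.8924 = 0.0676  (Kellogg)
Σw_i=1.0000  μᵀw=0.1580
σ²=wᵀΣw=λ₁·μ_p+λ₂ = 0.285746·0.158 + -0.022934 = 0.022214 ≈ 0.0222

0.0222


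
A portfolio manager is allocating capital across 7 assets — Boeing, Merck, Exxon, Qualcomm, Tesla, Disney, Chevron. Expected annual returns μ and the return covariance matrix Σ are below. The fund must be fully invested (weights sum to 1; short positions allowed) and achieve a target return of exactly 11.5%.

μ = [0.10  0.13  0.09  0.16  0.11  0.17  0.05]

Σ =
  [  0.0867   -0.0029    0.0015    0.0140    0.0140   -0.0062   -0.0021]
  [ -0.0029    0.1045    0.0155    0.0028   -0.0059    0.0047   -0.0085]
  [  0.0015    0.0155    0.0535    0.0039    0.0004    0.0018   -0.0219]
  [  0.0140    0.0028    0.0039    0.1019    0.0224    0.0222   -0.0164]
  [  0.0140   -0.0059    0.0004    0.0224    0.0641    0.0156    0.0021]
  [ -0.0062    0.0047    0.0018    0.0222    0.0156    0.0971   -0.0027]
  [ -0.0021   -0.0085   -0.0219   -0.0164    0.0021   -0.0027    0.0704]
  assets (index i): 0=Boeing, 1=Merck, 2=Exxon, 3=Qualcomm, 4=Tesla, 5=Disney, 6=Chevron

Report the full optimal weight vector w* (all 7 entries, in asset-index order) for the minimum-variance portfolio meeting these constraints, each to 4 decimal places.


0.1093  0.1295  0.1919  0.1388  0.0858  0.1757  0.1690

p=Σ⁻¹μ = [0.9859  1.0809  1.9282  1.1383  0.7951  1.3867  1.7646]
q=Σ⁻¹𝟙 = [9.8683  8.0473  25.5361  7.7699  8.6332  7.6048  25.2584]
a=μᵀp=1.006216  b=𝟙ᵀp=9.079792  c=𝟙ᵀq=92.717969  D=ac−b²=10.851694
λ₁=(c·0.115−b)/D = (92.717969·0.115−9.079792)/10.851694 = 0.145855
λ₂=(a−b·0.115)/D = (1.006216−9.079792·0.115)/10.851694 = -0.003498
w* = 0.145855·p + -0.003498·q:
  w_0 = 0.145855·0.9859 + -0.003498·9.8683 = 0.1093  (Boeing)
  w_1 = 0.145855·1.0809 + -0.003498·8.0473 = 0.1295  (Merck)
  w_2 = 0.145855·1.9282 + -0.003498·25.5361 = 0.1919  (Exxon)
  w_3 = 0.145855·1.1383 + -0.003498·7.7699 = 0.1388  (Qualcomm)
  w_4 = 0.145855·0.7951 + -0.003498·8.6332 = 0.0858  (Tesla)
  w_5 = 0.145855·1.3867 + -0.003498·7.6048 = 0.1757  (Disney)
  w_6 = 0.145855·1.7646 + -0.003498·25.2584 = 0.1690  (Chevron)
Σw_i=1.0000  μᵀw=0.1150
σ²=wᵀΣw=λ₁·μ_p+λ₂ = 0.145855·0.115 + -0.003498 = 0.013275 ≈ 0.0133


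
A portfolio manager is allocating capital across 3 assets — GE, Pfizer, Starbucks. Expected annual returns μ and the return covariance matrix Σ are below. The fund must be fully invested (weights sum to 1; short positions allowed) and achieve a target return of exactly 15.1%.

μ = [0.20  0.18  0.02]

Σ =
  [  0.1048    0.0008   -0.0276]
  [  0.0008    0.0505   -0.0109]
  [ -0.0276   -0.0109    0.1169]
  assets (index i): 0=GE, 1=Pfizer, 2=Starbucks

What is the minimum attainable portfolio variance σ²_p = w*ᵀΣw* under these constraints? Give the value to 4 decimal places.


p=Σ⁻¹μ = [2.1507  3.7523  1.0287]
q=Σ⁻¹𝟙 = [12.9839  22.5583  13.7232]
a=μᵀp=1.126130  b=𝟙ᵀp=6.931745  c=𝟙ᵀq=49.265435  D=ac−b²=7.430198
λ₁=(c·0.151−b)/D = (49.265435·0.151−6.931745)/7.430198 = 0.068280
λ₂=(a−b·0.151)/D = (1.126130−6.931745·0.151)/7.430198 = 0.010691
w* = 0.068280·p + 0.010691·q:
  w_0 = 0.068280·2.1507 + 0.010691·12.9839 = 0.2857  (GE)
  w_1 = 0.068280·3.7523 + 0.010691·22.5583 = 0.4974  (Pfizer)
  w_2 = 0.068280·1.0287 + 0.010691·13.7232 = 0.2170  (Starbucks)
Σw_i=1.0000  μᵀw=0.1510
σ²=wᵀΣw=λ₁·μ_p+λ₂ = 0.068280·0.151 + 0.010691 = 0.021001 ≈ 0.0210

0.0210


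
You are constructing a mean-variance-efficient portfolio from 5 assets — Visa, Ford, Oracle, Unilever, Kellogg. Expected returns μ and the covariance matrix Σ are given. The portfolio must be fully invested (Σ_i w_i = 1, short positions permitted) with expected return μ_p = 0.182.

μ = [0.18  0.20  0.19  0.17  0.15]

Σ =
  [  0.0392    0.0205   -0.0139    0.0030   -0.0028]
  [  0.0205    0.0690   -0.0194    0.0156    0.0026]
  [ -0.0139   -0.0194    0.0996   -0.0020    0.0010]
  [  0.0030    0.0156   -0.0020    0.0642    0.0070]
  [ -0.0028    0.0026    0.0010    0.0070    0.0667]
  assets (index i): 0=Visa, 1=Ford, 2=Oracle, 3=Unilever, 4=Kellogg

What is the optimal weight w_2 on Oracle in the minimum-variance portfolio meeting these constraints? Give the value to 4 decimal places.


g=Σ⁻¹μ = [4.6844  1.8349  2.9343  1.8416  2.1367]
h=Σ⁻¹𝟙 = [27.1296  7.6515  15.4001  11.3579  14.4102]
a=μᵀg=2.401287  b=𝟙ᵀg=13.432019  c=𝟙ᵀh=75.949301  D=ac−b²=1.956927
λ₁=(c·0.182−b)/D = (75.949301·0.182−13.432019)/1.956927 = 0.199677
λ₂=(a−b·0.182)/D = (2.401287−13.432019·0.182)/1.956927 = -0.022147
w* = 0.199677·g + -0.022147·h:
  w_0 = 0.199677·4.6844 + -0.022147·27.1296 = 0.3345  (Visa)
  w_1 = 0.199677·1.8349 + -0.022147·7.6515 = 0.1969  (Ford)
  w_2 = 0.199677·2.9343 + -0.022147·15.4001 = 0.2448  (Oracle)
  w_3 = 0.199677·1.8416 + -0.022147·11.3579 = 0.1162  (Unilever)
  w_4 = 0.199677·2.1367 + -0.022147·14.4102 = 0.1075  (Kellogg)
Σw_i=1.0000  μᵀw=0.1820
σ²=wᵀΣw=λ₁·μ_p+λ₂ = 0.199677·0.182 + -0.022147 = 0.014194 ≈ 0.0142

0.2448


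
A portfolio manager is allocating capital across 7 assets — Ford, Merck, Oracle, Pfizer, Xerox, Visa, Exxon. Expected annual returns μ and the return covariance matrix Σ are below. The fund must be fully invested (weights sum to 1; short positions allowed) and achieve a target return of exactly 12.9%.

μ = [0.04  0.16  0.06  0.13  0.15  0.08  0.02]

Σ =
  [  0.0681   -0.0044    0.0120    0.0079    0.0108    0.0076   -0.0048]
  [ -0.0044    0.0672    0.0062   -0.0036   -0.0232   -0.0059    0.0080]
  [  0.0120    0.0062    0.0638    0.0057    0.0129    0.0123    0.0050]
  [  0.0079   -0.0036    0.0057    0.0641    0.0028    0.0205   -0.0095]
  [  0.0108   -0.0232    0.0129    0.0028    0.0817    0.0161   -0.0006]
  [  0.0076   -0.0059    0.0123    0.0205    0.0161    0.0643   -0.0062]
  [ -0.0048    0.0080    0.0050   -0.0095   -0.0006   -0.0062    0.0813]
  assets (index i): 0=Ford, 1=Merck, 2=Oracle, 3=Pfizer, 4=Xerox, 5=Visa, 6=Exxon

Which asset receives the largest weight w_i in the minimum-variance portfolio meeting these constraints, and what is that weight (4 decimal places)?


g=Σ⁻¹μ = [0.1679  3.4567  -0.2269  2.0467  2.7085  0.2744  0.2098]
h=Σ⁻¹𝟙 = [11.3332  19.7447  5.0029  13.4423  13.4866  8.6630  13.0496]
a=μᵀg=1.244681  b=𝟙ᵀg=8.637181  c=𝟙ᵀh=84.722320  D=ac−b²=30.851387
λ₁=(c·0.129−b)/D = (84.722320·0.129−8.637181)/30.851387 = 0.074292
λ₂=(a−b·0.129)/D = (1.244681−8.637181·0.129)/30.851387 = 0.004229
w* = 0.074292·g + 0.004229·h:
  w_0 = 0.074292·0.1679 + 0.004229·11.3332 = 0.0604  (Ford)
  w_1 = 0.074292·3.4567 + 0.004229·19.7447 = 0.3403  (Merck)
  w_2 = 0.074292·-0.2269 + 0.004229·5.0029 = 0.0043  (Oracle)
  w_3 = 0.074292·2.0467 + 0.004229·13.4423 = 0.2089  (Pfizer)
  w_4 = 0.074292·2.7085 + 0.004229·13.4866 = 0.2583  (Xerox)
  w_5 = 0.074292·0.2744 + 0.004229·8.6630 = 0.0570  (Visa)
  w_6 = 0.074292·0.2098 + 0.004229·13.0496 = 0.0708  (Exxon)
Σw_i=1.0000  μᵀw=0.1290
σ²=wᵀΣw=λ₁·μ_p+λ₂ = 0.074292·0.129 + 0.004229 = 0.013813 ≈ 0.0138

Merck (0.3403)


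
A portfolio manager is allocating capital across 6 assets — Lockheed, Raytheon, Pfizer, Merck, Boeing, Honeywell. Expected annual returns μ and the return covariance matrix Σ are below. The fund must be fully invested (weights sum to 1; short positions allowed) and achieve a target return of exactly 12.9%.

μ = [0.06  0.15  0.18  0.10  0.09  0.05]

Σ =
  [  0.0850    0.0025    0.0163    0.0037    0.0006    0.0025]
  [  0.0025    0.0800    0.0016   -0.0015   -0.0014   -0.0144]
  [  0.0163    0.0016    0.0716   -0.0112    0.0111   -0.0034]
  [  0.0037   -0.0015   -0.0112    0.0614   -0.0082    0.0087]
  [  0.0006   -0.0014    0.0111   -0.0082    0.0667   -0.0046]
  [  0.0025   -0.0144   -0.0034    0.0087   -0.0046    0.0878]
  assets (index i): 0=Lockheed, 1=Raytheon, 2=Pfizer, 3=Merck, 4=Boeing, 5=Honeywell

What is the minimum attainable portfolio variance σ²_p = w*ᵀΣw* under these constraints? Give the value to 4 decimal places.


0.0143

p=Σ⁻¹μ = [0.0063  2.0394  2.6550  2.2124  1.2812  0.8545]
q=Σ⁻¹𝟙 = [7.5131  15.0073  12.9697  18.8850  16.3082  13.1223]
a=μᵀp=1.163462  b=𝟙ᵀp=9.048782  c=𝟙ᵀq=83.805585  D=ac−b²=15.624140
λ₁=(c·0.129−b)/D = (83.805585·0.129−9.048782)/15.624140 = 0.112783
λ₂=(a−b·0.129)/D = (1.163462−9.048782·0.129)/15.624140 = -0.000245
w* = 0.112783·p + -0.000245·q:
  w_0 = 0.112783·0.0063 + -0.000245·7.5131 = -0.0011  (Lockheed)
  w_1 = 0.112783·2.0394 + -0.000245·15.0073 = 0.2263  (Raytheon)
  w_2 = 0.112783·2.6550 + -0.000245·12.9697 = 0.2963  (Pfizer)
  w_3 = 0.112783·2.2124 + -0.000245·18.8850 = 0.2449  (Merck)
  w_4 = 0.112783·1.2812 + -0.000245·16.3082 = 0.1405  (Boeing)
  w_5 = 0.112783·0.8545 + -0.000245·13.1223 = 0.0932  (Honeywell)
Σw_i=1.0000  μᵀw=0.1290
σ²=wᵀΣw=λ₁·μ_p+λ₂ = 0.112783·0.129 + -0.000245 = 0.014304 ≈ 0.0143


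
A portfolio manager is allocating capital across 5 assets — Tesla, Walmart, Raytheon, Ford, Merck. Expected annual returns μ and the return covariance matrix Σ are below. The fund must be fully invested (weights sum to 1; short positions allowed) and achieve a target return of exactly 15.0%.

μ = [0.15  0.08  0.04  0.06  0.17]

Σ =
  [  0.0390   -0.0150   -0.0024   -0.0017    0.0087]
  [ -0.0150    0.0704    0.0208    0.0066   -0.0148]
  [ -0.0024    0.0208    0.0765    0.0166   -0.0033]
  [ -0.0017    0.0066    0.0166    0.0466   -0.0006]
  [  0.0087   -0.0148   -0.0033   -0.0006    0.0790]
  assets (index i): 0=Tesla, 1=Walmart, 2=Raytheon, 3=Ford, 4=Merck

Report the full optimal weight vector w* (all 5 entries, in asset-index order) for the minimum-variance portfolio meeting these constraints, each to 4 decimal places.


0.5468  0.2664  -0.1194  0.0056  0.3006

u=Σ⁻¹μ = [4.3546  2.4525  -0.1731  1.1882  2.1336]
v=Σ⁻¹𝟙 = [31.6656  20.5530  5.1382  18.0453  13.3731]
a=μᵀu=1.276466  b=𝟙ᵀu=9.955757  c=𝟙ᵀv=88.775248  D=ac−b²=14.201522
λ₁=(c·0.150−b)/D = (88.775248·0.150−9.955757)/14.201522 = 0.236632
λ₂=(a−b·0.150)/D = (1.276466−9.955757·0.150)/14.201522 = -0.015273
w* = 0.236632·u + -0.015273·v:
  w_0 = 0.236632·4.3546 + -0.015273·31.6656 = 0.5468  (Tesla)
  w_1 = 0.236632·2.4525 + -0.015273·20.5530 = 0.2664  (Walmart)
  w_2 = 0.236632·-0.1731 + -0.015273·5.1382 = -0.1194  (Raytheon)
  w_3 = 0.236632·1.1882 + -0.015273·18.0453 = 0.0056  (Ford)
  w_4 = 0.236632·2.1336 + -0.015273·13.3731 = 0.3006  (Merck)
Σw_i=1.0000  μᵀw=0.1500
σ²=wᵀΣw=λ₁·μ_p+λ₂ = 0.236632·0.150 + -0.015273 = 0.020222 ≈ 0.0202


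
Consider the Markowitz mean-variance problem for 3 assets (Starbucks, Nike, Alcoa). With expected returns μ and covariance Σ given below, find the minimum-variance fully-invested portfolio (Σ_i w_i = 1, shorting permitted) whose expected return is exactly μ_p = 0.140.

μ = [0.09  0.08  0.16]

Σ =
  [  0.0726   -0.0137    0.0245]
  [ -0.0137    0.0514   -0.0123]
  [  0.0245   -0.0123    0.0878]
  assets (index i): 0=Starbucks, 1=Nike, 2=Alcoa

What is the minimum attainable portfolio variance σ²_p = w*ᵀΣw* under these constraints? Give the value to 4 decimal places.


x=Σ⁻¹μ = [1.0453  2.2777  1.8497]
y=Σ⁻¹𝟙 = [15.0312  26.0570  10.8455]
a=μᵀx=0.572243  b=𝟙ᵀx=5.172646  c=𝟙ᵀy=51.933664  D=ac−b²=2.962397
λ₁=(c·0.140−b)/D = (51.933664·0.140−5.172646)/2.962397 = 0.708233
λ₂=(a−b·0.140)/D = (0.572243−5.172646·0.140)/2.962397 = -0.051285
w* = 0.708233·x + -0.051285·y:
  w_0 = 0.708233·1.0453 + -0.051285·15.0312 = -0.0306  (Starbucks)
  w_1 = 0.708233·2.2777 + -0.051285·26.0570 = 0.2768  (Nike)
  w_2 = 0.708233·1.8497 + -0.051285·10.8455 = 0.7538  (Alcoa)
Σw_i=1.0000  μᵀw=0.1400
σ²=wᵀΣw=λ₁·μ_p+λ₂ = 0.708233·0.140 + -0.051285 = 0.047867 ≈ 0.0479

0.0479


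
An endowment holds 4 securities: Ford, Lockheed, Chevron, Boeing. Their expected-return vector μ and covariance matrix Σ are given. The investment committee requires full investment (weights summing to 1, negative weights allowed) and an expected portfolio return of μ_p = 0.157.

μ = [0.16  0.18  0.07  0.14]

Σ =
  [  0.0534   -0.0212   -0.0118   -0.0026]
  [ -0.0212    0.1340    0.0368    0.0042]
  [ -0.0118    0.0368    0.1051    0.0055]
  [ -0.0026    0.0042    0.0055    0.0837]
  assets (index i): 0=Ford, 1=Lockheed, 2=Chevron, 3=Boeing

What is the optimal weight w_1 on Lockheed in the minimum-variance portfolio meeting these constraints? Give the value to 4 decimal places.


g=Σ⁻¹μ = [3.8768  1.7987  0.3837  1.6776]
h=Σ⁻¹𝟙 = [24.6291  8.6166  8.6500  11.7117]
a=μᵀg=1.205773  b=𝟙ᵀg=7.736786  c=𝟙ᵀh=53.607436  D=ac−b²=4.780532
λ₁=(c·0.157−b)/D = (53.607436·0.157−7.736786)/4.780532 = 0.142156
λ₂=(a−b·0.157)/D = (1.205773−7.736786·0.157)/4.780532 = -0.001862
w* = 0.142156·g + -0.001862·h:
  w_0 = 0.142156·3.8768 + -0.001862·24.6291 = 0.5052  (Ford)
  w_1 = 0.142156·1.7987 + -0.001862·8.6166 = 0.2396  (Lockheed)
  w_2 = 0.142156·0.3837 + -0.001862·8.6500 = 0.0384  (Chevron)
  w_3 = 0.142156·1.6776 + -0.001862·11.7117 = 0.2167  (Boeing)
Σw_i=1.0000  μᵀw=0.1570
σ²=wᵀΣw=λ₁·μ_p+λ₂ = 0.142156·0.157 + -0.001862 = 0.020456 ≈ 0.0205

0.2396


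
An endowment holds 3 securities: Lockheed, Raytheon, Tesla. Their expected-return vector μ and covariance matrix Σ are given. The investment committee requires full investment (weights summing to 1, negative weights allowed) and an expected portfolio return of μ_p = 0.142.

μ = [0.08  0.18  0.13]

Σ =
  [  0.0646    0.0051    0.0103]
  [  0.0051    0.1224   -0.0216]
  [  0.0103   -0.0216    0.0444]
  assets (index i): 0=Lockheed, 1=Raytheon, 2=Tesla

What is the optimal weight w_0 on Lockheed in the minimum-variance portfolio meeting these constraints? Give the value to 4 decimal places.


x=Σ⁻¹μ = [0.4545  2.1328  3.8601]
y=Σ⁻¹𝟙 = [10.3381  12.3508  26.1328]
a=μᵀx=0.922085  b=𝟙ᵀx=6.447464  c=𝟙ᵀy=48.821758  D=ac−b²=3.448013
λ₁=(c·0.142−b)/D = (48.821758·0.142−6.447464)/3.448013 = 0.140726
λ₂=(a−b·0.142)/D = (0.922085−6.447464·0.142)/3.448013 = 0.001898
w* = 0.140726·x + 0.001898·y:
  w_0 = 0.140726·0.4545 + 0.001898·10.3381 = 0.0836  (Lockheed)
  w_1 = 0.140726·2.1328 + 0.001898·12.3508 = 0.3236  (Raytheon)
  w_2 = 0.140726·3.8601 + 0.001898·26.1328 = 0.5928  (Tesla)
Σw_i=1.0000  μᵀw=0.1420
σ²=wᵀΣw=λ₁·μ_p+λ₂ = 0.140726·0.142 + 0.001898 = 0.021881 ≈ 0.0219

0.0836


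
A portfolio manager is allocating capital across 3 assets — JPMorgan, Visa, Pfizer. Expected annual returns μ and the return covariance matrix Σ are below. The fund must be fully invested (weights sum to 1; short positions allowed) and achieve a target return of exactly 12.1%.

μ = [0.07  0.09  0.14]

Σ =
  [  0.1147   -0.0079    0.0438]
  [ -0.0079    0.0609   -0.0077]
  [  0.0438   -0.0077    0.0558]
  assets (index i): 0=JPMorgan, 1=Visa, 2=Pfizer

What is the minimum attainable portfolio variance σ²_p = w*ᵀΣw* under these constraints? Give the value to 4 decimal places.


u=Σ⁻¹μ = [-0.4548  1.8128  3.1161]
v=Σ⁻¹𝟙 = [3.1192  19.1148  18.1105]
a=μᵀu=0.567573  b=𝟙ᵀu=4.474142  c=𝟙ᵀv=40.344454  D=ac−b²=2.880497
λ₁=(c·0.121−b)/D = (40.344454·0.121−4.474142)/2.880497 = 0.141482
λ₂=(a−b·0.121)/D = (0.567573−4.474142·0.121)/2.880497 = 0.009096
w* = 0.141482·u + 0.009096·v:
  w_0 = 0.141482·-0.4548 + 0.009096·3.1192 = -0.0360  (JPMorgan)
  w_1 = 0.141482·1.8128 + 0.009096·19.1148 = 0.4304  (Visa)
  w_2 = 0.141482·3.1161 + 0.009096·18.1105 = 0.6056  (Pfizer)
Σw_i=1.0000  μᵀw=0.1210
σ²=wᵀΣw=λ₁·μ_p+λ₂ = 0.141482·0.121 + 0.009096 = 0.026216 ≈ 0.0262

0.0262


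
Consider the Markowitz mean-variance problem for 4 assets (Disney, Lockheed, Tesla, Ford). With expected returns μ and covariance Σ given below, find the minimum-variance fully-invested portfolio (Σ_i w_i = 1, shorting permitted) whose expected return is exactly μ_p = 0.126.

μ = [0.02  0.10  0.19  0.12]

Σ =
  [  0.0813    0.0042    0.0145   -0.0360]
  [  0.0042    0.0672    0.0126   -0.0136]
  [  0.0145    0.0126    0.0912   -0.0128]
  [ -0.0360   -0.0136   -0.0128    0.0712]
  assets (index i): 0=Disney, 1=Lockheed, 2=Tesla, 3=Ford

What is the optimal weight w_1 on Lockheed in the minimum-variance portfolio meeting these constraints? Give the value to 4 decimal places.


0.2076

u=Σ⁻¹μ = [1.0803  1.6178  2.0976  2.9177]
v=Σ⁻¹𝟙 = [23.4667  17.9781  9.0981  30.9798]
a=μᵀu=0.932048  b=𝟙ᵀu=7.713359  c=𝟙ᵀv=81.522652  D=ac−b²=16.487089
λ₁=(c·0.126−b)/D = (81.522652·0.126−7.713359)/16.487089 = 0.155182
λ₂=(a−b·0.126)/D = (0.932048−7.713359·0.126)/16.487089 = -0.002416
w* = 0.155182·u + -0.002416·v:
  w_0 = 0.155182·1.0803 + -0.002416·23.4667 = 0.1109  (Disney)
  w_1 = 0.155182·1.6178 + -0.002416·17.9781 = 0.2076  (Lockheed)
  w_2 = 0.155182·2.0976 + -0.002416·9.0981 = 0.3035  (Tesla)
  w_3 = 0.155182·2.9177 + -0.002416·30.9798 = 0.3779  (Ford)
Σw_i=1.0000  μᵀw=0.1260
σ²=wᵀΣw=λ₁·μ_p+λ₂ = 0.155182·0.126 + -0.002416 = 0.017137 ≈ 0.0171


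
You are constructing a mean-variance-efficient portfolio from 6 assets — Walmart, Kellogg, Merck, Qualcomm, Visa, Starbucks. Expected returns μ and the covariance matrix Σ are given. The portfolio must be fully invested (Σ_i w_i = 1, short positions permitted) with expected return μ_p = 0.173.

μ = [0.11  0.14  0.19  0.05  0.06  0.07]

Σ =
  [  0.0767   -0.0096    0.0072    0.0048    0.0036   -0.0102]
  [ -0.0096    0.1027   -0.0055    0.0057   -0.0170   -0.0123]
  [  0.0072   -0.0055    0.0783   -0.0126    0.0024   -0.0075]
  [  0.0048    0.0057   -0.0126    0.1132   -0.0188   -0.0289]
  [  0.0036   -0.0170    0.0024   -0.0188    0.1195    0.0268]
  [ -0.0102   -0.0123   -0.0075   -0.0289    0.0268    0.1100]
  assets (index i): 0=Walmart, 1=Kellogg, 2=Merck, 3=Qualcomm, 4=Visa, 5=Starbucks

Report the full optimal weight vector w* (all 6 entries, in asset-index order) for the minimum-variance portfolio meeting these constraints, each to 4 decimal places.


0.1659  0.3011  0.6112  -0.0642  -0.0668  0.0529

g=Σ⁻¹μ = [1.4963  1.8346  2.6876  1.0046  0.5310  1.2981]
h=Σ⁻¹𝟙 = [13.9805  14.2929  15.9760  14.5067  8.6260  14.7845]
a=μᵀg=1.105027  b=𝟙ᵀg=8.852101  c=𝟙ᵀh=82.166543  D=ac−b²=12.436587
λ₁=(c·0.173−b)/D = (82.166543·0.173−8.852101)/12.436587 = 0.431204
λ₂=(a−b·0.173)/D = (1.105027−8.852101·0.173)/12.436587 = -0.034285
w* = 0.431204·g + -0.034285·h:
  w_0 = 0.431204·1.4963 + -0.034285·13.9805 = 0.1659  (Walmart)
  w_1 = 0.431204·1.8346 + -0.034285·14.2929 = 0.3011  (Kellogg)
  w_2 = 0.431204·2.6876 + -0.034285·15.9760 = 0.6112  (Merck)
  w_3 = 0.431204·1.0046 + -0.034285·14.5067 = -0.0642  (Qualcomm)
  w_4 = 0.431204·0.5310 + -0.034285·8.6260 = -0.0668  (Visa)
  w_5 = 0.431204·1.2981 + -0.034285·14.7845 = 0.0529  (Starbucks)
Σw_i=1.0000  μᵀw=0.1730
σ²=wᵀΣw=λ₁·μ_p+λ₂ = 0.431204·0.173 + -0.034285 = 0.040314 ≈ 0.0403


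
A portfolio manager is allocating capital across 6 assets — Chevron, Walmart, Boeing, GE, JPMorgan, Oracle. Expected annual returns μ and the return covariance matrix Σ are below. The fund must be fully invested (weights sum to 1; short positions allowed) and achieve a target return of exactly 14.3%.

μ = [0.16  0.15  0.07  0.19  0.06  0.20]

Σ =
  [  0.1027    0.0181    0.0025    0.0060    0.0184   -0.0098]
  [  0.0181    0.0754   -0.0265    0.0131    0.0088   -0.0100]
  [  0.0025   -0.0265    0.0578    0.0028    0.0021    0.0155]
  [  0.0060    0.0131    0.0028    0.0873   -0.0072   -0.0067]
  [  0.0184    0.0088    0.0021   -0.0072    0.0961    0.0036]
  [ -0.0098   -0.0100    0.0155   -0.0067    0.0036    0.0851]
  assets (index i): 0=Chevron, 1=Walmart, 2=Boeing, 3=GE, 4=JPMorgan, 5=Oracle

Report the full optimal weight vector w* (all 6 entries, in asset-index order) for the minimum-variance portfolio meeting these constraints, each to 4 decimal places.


0.0959  0.2428  0.2309  0.1583  0.0673  0.2048

u=Σ⁻¹μ = [1.2496  2.1455  1.3286  1.9463  0.2062  2.6487]
v=Σ⁻¹𝟙 = [5.0553  18.8078  22.0674  9.0339  7.5013  10.9177]
a=μᵀu=1.526653  b=𝟙ᵀu=9.524784  c=𝟙ᵀv=73.383334  D=ac−b²=21.309372
λ₁=(c·0.143−b)/D = (73.383334·0.143−9.524784)/21.309372 = 0.045474
λ₂=(a−b·0.143)/D = (1.526653−9.524784·0.143)/21.309372 = 0.007725
w* = 0.045474·u + 0.007725·v:
  w_0 = 0.045474·1.2496 + 0.007725·5.0553 = 0.0959  (Chevron)
  w_1 = 0.045474·2.1455 + 0.007725·18.8078 = 0.2428  (Walmart)
  w_2 = 0.045474·1.3286 + 0.007725·22.0674 = 0.2309  (Boeing)
  w_3 = 0.045474·1.9463 + 0.007725·9.0339 = 0.1583  (GE)
  w_4 = 0.045474·0.2062 + 0.007725·7.5013 = 0.0673  (JPMorgan)
  w_5 = 0.045474·2.6487 + 0.007725·10.9177 = 0.2048  (Oracle)
Σw_i=1.0000  μᵀw=0.1430
σ²=wᵀΣw=λ₁·μ_p+λ₂ = 0.045474·0.143 + 0.007725 = 0.014228 ≈ 0.0142


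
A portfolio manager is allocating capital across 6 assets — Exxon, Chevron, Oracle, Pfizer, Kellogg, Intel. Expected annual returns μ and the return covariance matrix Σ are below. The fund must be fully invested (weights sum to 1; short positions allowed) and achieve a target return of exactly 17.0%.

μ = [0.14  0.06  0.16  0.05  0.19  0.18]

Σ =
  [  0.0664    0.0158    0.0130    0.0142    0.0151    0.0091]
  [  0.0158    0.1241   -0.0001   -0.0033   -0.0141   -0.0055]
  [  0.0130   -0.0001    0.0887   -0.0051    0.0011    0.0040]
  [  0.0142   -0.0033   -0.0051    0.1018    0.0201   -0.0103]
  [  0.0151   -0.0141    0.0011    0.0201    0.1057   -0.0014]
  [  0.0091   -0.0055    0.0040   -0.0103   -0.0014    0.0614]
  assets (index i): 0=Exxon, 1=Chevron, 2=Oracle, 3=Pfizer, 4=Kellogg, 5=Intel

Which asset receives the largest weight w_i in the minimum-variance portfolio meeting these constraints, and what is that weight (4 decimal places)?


x=Σ⁻¹μ = [0.7443  0.7263  1.5689  0.4418  1.7261  2.8976]
y=Σ⁻¹𝟙 = [4.2654  9.5247  10.3437  10.2093  8.3078  17.7359]
a=μᵀx=1.270428  b=𝟙ᵀx=8.105045  c=𝟙ᵀy=60.386865  D=ac−b²=11.025397
λ₁=(c·0.170−b)/D = (60.386865·0.170−8.105045)/11.025397 = 0.195977
λ₂=(a−b·0.170)/D = (1.270428−8.105045·0.170)/11.025397 = -0.009744
w* = 0.195977·x + -0.009744·y:
  w_0 = 0.195977·0.7443 + -0.009744·4.2654 = 0.1043  (Exxon)
  w_1 = 0.195977·0.7263 + -0.009744·9.5247 = 0.0495  (Chevron)
  w_2 = 0.195977·1.5689 + -0.009744·10.3437 = 0.2067  (Oracle)
  w_3 = 0.195977·0.4418 + -0.009744·10.2093 = -0.0129  (Pfizer)
  w_4 = 0.195977·1.7261 + -0.009744·8.3078 = 0.2573  (Kellogg)
  w_5 = 0.195977·2.8976 + -0.009744·17.7359 = 0.3950  (Intel)
Σw_i=1.0000  μᵀw=0.1700
σ²=wᵀΣw=λ₁·μ_p+λ₂ = 0.195977·0.170 + -0.009744 = 0.023572 ≈ 0.0236

Intel (0.3950)


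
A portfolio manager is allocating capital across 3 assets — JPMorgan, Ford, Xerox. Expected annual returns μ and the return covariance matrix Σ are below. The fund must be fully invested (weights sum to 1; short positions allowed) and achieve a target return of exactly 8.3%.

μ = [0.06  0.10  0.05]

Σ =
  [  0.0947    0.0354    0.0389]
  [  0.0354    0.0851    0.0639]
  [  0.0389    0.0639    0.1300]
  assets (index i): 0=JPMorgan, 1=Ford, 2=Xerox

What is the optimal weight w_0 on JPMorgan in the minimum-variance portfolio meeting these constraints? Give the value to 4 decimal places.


0.3836

g=Σ⁻¹μ = [0.2838  1.3187  -0.3485]
h=Σ⁻¹𝟙 = [6.9966  7.3488  1.9865]
a=μᵀg=0.131474  b=𝟙ᵀg=1.254001  c=𝟙ᵀh=16.331896  D=ac−b²=0.574704
λ₁=(c·0.083−b)/D = (16.331896·0.083−1.254001)/0.574704 = 0.176693
λ₂=(a−b·0.083)/D = (0.131474−1.254001·0.083)/0.574704 = 0.047663
w* = 0.176693·g + 0.047663·h:
  w_0 = 0.176693·0.2838 + 0.047663·6.9966 = 0.3836  (JPMorgan)
  w_1 = 0.176693·1.3187 + 0.047663·7.3488 = 0.5833  (Ford)
  w_2 = 0.176693·-0.3485 + 0.047663·1.9865 = 0.0331  (Xerox)
Σw_i=1.0000  μᵀw=0.0830
σ²=wᵀΣw=λ₁·μ_p+λ₂ = 0.176693·0.083 + 0.047663 = 0.062328 ≈ 0.0623


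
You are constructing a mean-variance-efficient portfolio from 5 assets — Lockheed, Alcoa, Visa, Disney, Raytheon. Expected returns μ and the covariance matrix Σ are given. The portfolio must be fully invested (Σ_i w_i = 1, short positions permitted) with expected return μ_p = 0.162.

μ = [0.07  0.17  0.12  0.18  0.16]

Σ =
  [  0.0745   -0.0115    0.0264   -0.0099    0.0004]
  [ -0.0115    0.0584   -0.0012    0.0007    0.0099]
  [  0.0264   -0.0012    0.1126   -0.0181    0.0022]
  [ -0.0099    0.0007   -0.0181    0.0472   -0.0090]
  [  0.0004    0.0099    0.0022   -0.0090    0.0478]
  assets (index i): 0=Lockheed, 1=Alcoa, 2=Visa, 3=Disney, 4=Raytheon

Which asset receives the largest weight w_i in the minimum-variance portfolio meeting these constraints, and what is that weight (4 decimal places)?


Disney (0.3997)

u=Σ⁻¹μ = [1.4818  2.5332  1.5388  5.3928  3.7548]
v=Σ⁻¹𝟙 = [16.6259  16.2951  9.9542  32.6531  23.0964]
a=μᵀu=2.290508  b=𝟙ᵀu=14.701462  c=𝟙ᵀv=98.624675  D=ac−b²=9.767606
λ₁=(c·0.162−b)/D = (98.624675·0.162−14.701462)/9.767606 = 0.130609
λ₂=(a−b·0.162)/D = (2.290508−14.701462·0.162)/9.767606 = -0.009330
w* = 0.130609·u + -0.009330·v:
  w_0 = 0.130609·1.4818 + -0.009330·16.6259 = 0.0384  (Lockheed)
  w_1 = 0.130609·2.5332 + -0.009330·16.2951 = 0.1788  (Alcoa)
  w_2 = 0.130609·1.5388 + -0.009330·9.9542 = 0.1081  (Visa)
  w_3 = 0.130609·5.3928 + -0.009330·32.6531 = 0.3997  (Disney)
  w_4 = 0.130609·3.7548 + -0.009330·23.0964 = 0.2749  (Raytheon)
Σw_i=1.0000  μᵀw=0.1620
σ²=wᵀΣw=λ₁·μ_p+λ₂ = 0.130609·0.162 + -0.009330 = 0.011829 ≈ 0.0118


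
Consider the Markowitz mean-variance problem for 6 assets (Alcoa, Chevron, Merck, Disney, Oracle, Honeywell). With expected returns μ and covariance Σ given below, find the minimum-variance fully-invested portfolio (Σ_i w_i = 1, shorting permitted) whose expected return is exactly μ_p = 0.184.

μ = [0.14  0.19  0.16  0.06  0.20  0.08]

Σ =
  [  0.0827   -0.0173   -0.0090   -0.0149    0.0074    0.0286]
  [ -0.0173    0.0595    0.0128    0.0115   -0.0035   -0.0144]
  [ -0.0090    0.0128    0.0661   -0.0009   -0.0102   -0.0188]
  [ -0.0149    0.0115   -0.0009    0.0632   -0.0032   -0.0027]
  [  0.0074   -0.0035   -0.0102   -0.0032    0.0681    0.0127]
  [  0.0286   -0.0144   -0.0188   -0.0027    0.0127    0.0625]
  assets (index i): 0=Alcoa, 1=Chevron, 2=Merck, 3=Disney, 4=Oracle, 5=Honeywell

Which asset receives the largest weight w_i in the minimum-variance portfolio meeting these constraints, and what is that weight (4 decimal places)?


g=Σ⁻¹μ = [2.1834  3.5068  2.9273  1.0844  3.1111  1.3840]
h=Σ⁻¹𝟙 = [13.8144  18.0908  21.1326  17.6034  14.7549  17.9656]
a=μᵀg=2.238327  b=𝟙ᵀg=14.196912  c=𝟙ᵀh=103.361651  D=ac−b²=29.804904
λ₁=(c·0.184−b)/D = (103.361651·0.184−14.196912)/29.804904 = 0.161773
λ₂=(a−b·0.184)/D = (2.238327−14.196912·0.184)/29.804904 = -0.012545
w* = 0.161773·g + -0.012545·h:
  w_0 = 0.161773·2.1834 + -0.012545·13.8144 = 0.1799  (Alcoa)
  w_1 = 0.161773·3.5068 + -0.012545·18.0908 = 0.3403  (Chevron)
  w_2 = 0.161773·2.9273 + -0.012545·21.1326 = 0.2084  (Merck)
  w_3 = 0.161773·1.0844 + -0.012545·17.6034 = -0.0454  (Disney)
  w_4 = 0.161773·3.1111 + -0.012545·14.7549 = 0.3182  (Oracle)
  w_5 = 0.161773·1.3840 + -0.012545·17.9656 = -0.0015  (Honeywell)
Σw_i=1.0000  μᵀw=0.1840
σ²=wᵀΣw=λ₁·μ_p+λ₂ = 0.161773·0.184 + -0.012545 = 0.017221 ≈ 0.0172

Chevron (0.3403)


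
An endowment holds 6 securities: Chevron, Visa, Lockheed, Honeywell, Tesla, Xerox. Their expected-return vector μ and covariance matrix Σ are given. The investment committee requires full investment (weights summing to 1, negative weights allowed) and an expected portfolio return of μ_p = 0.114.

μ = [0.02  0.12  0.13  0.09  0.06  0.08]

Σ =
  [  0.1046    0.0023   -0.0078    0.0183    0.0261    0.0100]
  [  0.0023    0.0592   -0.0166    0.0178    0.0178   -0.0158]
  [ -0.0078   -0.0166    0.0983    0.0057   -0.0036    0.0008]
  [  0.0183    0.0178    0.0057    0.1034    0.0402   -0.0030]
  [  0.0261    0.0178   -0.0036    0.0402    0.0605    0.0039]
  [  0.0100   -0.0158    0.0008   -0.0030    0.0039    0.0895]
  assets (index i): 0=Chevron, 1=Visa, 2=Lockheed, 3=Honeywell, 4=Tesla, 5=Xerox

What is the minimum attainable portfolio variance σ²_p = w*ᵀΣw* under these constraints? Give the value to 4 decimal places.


0.0185

u=Σ⁻¹μ = [0.0908  2.8101  1.7696  0.3476  -0.0888  1.3795]
v=Σ⁻¹𝟙 = [7.0644  22.1043  14.4367  2.0618  5.5655  13.9836]
a=μᵀu=0.705385  b=𝟙ᵀu=6.308769  c=𝟙ᵀv=65.216446  D=ac−b²=6.202162
λ₁=(c·0.114−b)/D = (65.216446·0.114−6.308769)/6.202162 = 0.181534
λ₂=(a−b·0.114)/D = (0.705385−6.308769·0.114)/6.202162 = -0.002227
w* = 0.181534·u + -0.002227·v:
  w_0 = 0.181534·0.0908 + -0.002227·7.0644 = 0.0008  (Chevron)
  w_1 = 0.181534·2.8101 + -0.002227·22.1043 = 0.4609  (Visa)
  w_2 = 0.181534·1.7696 + -0.002227·14.4367 = 0.2891  (Lockheed)
  w_3 = 0.181534·0.3476 + -0.002227·2.0618 = 0.0585  (Honeywell)
  w_4 = 0.181534·-0.0888 + -0.002227·5.5655 = -0.0285  (Tesla)
  w_5 = 0.181534·1.3795 + -0.002227·13.9836 = 0.2193  (Xerox)
Σw_i=1.0000  μᵀw=0.1140
σ²=wᵀΣw=λ₁·μ_p+λ₂ = 0.181534·0.114 + -0.002227 = 0.018468 ≈ 0.0185


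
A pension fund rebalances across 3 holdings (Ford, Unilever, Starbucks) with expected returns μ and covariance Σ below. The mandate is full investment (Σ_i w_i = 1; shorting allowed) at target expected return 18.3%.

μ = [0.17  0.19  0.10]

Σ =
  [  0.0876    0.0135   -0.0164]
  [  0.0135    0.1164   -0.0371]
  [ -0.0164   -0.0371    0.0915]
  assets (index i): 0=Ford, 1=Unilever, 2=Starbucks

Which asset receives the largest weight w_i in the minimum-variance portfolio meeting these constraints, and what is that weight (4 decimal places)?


g=Σ⁻¹μ = [2.0469  2.1363  2.3259]
h=Σ⁻¹𝟙 = [12.8774  12.9961  18.5065]
a=μᵀg=0.986450  b=𝟙ᵀg=6.509065  c=𝟙ᵀh=44.379989  D=ac−b²=1.410719
λ₁=(c·0.183−b)/D = (44.379989·0.183−6.509065)/1.410719 = 1.143015
λ₂=(a−b·0.183)/D = (0.986450−6.509065·0.183)/1.410719 = -0.145109
w* = 1.143015·g + -0.145109·h:
  w_0 = 1.143015·2.0469 + -0.145109·12.8774 = 0.4710  (Ford)
  w_1 = 1.143015·2.1363 + -0.145109·12.9961 = 0.5559  (Unilever)
  w_2 = 1.143015·2.3259 + -0.145109·18.5065 = -0.0269  (Starbucks)
Σw_i=1.0000  μᵀw=0.1830
σ²=wᵀΣw=λ₁·μ_p+λ₂ = 1.143015·0.183 + -0.145109 = 0.064062 ≈ 0.0641

Unilever (0.5559)


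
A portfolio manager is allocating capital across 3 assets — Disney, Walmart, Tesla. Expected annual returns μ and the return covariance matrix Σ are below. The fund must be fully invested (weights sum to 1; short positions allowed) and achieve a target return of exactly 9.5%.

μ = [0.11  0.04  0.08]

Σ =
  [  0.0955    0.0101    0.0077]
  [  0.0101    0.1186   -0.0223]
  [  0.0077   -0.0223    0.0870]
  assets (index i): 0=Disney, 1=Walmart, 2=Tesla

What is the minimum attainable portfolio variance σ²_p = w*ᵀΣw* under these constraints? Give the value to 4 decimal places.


0.0468

p=Σ⁻¹μ = [1.0312  0.4257  0.9374]
q=Σ⁻¹𝟙 = [8.3091  10.2406  13.3837]
a=μᵀp=0.205454  b=𝟙ᵀp=2.394320  c=𝟙ᵀq=31.933410  D=ac−b²=0.828091
λ₁=(c·0.095−b)/D = (31.933410·0.095−2.394320)/0.828091 = 0.772081
λ₂=(a−b·0.095)/D = (0.205454−2.394320·0.095)/0.828091 = -0.026574
w* = 0.772081·p + -0.026574·q:
  w_0 = 0.772081·1.0312 + -0.026574·8.3091 = 0.5754  (Disney)
  w_1 = 0.772081·0.4257 + -0.026574·10.2406 = 0.0565  (Walmart)
  w_2 = 0.772081·0.9374 + -0.026574·13.3837 = 0.3681  (Tesla)
Σw_i=1.0000  μᵀw=0.0950
σ²=wᵀΣw=λ₁·μ_p+λ₂ = 0.772081·0.095 + -0.026574 = 0.046773 ≈ 0.0468


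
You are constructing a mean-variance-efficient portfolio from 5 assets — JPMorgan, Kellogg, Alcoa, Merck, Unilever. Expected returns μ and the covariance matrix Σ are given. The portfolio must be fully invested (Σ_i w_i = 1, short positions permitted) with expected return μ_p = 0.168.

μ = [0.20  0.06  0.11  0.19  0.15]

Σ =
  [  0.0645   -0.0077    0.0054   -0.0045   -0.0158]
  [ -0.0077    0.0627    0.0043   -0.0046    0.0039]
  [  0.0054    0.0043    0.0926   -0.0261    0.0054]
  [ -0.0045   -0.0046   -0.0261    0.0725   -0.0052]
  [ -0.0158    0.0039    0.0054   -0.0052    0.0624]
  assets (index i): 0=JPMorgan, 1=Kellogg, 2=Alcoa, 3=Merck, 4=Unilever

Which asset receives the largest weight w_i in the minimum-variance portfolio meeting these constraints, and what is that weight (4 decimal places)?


x=Σ⁻¹μ = [4.2666  1.4223  1.7539  3.8629  3.5654]
y=Σ⁻¹𝟙 = [23.3957  18.2182  13.7908  22.9098  21.5266]
a=μᵀx=2.400350  b=𝟙ᵀx=14.871087  c=𝟙ᵀy=99.841150  D=ac−b²=18.504467
λ₁=(c·0.168−b)/D = (99.841150·0.168−14.871087)/18.504467 = 0.102798
λ₂=(a−b·0.168)/D = (2.400350−14.871087·0.168)/18.504467 = -0.005296
w* = 0.102798·x + -0.005296·y:
  w_0 = 0.102798·4.2666 + -0.005296·23.3957 = 0.3147  (JPMorgan)
  w_1 = 0.102798·1.4223 + -0.005296·18.2182 = 0.0497  (Kellogg)
  w_2 = 0.102798·1.7539 + -0.005296·13.7908 = 0.1073  (Alcoa)
  w_3 = 0.102798·3.8629 + -0.005296·22.9098 = 0.2758  (Merck)
  w_4 = 0.102798·3.5654 + -0.005296·21.5266 = 0.2525  (Unilever)
Σw_i=1.0000  μᵀw=0.1680
σ²=wᵀΣw=λ₁·μ_p+λ₂ = 0.102798·0.168 + -0.005296 = 0.011974 ≈ 0.0120

JPMorgan (0.3147)


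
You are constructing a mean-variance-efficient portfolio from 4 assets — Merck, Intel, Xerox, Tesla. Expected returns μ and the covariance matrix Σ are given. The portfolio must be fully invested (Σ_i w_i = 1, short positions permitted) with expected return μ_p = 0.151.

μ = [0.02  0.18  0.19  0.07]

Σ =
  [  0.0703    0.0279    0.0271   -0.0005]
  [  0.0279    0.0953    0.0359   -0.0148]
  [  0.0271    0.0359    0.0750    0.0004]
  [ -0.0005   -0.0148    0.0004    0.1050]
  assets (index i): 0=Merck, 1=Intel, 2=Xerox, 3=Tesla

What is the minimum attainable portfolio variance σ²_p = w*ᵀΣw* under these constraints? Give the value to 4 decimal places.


0.0360

p=Σ⁻¹μ = [-1.1725  1.5307  2.2196  0.8684]
q=Σ⁻¹𝟙 = [8.9440  6.9846  6.7021  10.5254]
a=μᵀp=0.734603  b=𝟙ᵀp=3.446286  c=𝟙ᵀq=33.156103  D=ac−b²=12.479688
λ₁=(c·0.151−b)/D = (33.156103·0.151−3.446286)/12.479688 = 0.125026
λ₂=(a−b·0.151)/D = (0.734603−3.446286·0.151)/12.479688 = 0.017165
w* = 0.125026·p + 0.017165·q:
  w_0 = 0.125026·-1.1725 + 0.017165·8.9440 = 0.0069  (Merck)
  w_1 = 0.125026·1.5307 + 0.017165·6.9846 = 0.3113  (Intel)
  w_2 = 0.125026·2.2196 + 0.017165·6.7021 = 0.3926  (Xerox)
  w_3 = 0.125026·0.8684 + 0.017165·10.5254 = 0.2892  (Tesla)
Σw_i=1.0000  μᵀw=0.1510
σ²=wᵀΣw=λ₁·μ_p+λ₂ = 0.125026·0.151 + 0.017165 = 0.036044 ≈ 0.0360


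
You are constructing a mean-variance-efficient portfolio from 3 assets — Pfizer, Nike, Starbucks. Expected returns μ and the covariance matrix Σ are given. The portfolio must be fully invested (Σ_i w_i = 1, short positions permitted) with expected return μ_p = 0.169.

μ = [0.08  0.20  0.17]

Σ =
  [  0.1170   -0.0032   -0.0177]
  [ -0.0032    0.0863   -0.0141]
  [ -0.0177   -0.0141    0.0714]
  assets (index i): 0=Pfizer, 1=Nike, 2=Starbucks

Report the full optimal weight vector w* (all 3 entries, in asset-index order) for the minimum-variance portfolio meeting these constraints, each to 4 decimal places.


0.1472  0.4082  0.4446

p=Σ⁻¹μ = [1.2569  2.8975  3.2647]
q=Σ⁻¹𝟙 = [11.9910  15.2997  19.9995]
a=μᵀp=1.235059  b=𝟙ᵀp=7.419146  c=𝟙ᵀq=47.290282  D=ac−b²=3.362542
λ₁=(c·0.169−b)/D = (47.290282·0.169−7.419146)/3.362542 = 0.170380
λ₂=(a−b·0.169)/D = (1.235059−7.419146·0.169)/3.362542 = -0.005584
w* = 0.170380·p + -0.005584·q:
  w_0 = 0.170380·1.2569 + -0.005584·11.9910 = 0.1472  (Pfizer)
  w_1 = 0.170380·2.8975 + -0.005584·15.2997 = 0.4082  (Nike)
  w_2 = 0.170380·3.2647 + -0.005584·19.9995 = 0.4446  (Starbucks)
Σw_i=1.0000  μᵀw=0.1690
σ²=wᵀΣw=λ₁·μ_p+λ₂ = 0.170380·0.169 + -0.005584 = 0.023210 ≈ 0.0232
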